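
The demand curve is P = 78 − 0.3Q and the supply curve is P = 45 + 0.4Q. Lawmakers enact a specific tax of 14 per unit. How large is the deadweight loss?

Competitive equilibrium: 78 − 0.3Q = 45 + 0.4Q → Q* = 47.1429, P* = 63.8571.
With the tax, the buyer price exceeds the seller price by 14: (78 − 0.3Q) − (45 + 0.4Q) = 14 → Q' = 27.1429.
ΔQ = 47.1429 − 27.1429 = 20; the wedge equals the tax, 14.
The triangle = ½ × 20 × 14 = 140.

140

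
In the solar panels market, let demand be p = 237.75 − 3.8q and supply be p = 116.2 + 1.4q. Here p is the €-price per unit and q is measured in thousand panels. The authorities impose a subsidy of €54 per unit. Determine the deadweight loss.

Competitive equilibrium: 237.75 − 3.8q = 116.2 + 1.4q → q* = 23.375, p* = 148.925.
The subsidy lowers effective supply by 54: p = 62.2 + 1.4q.
New quantity: 237.75 − 3.8q = 62.2 + 1.4q → q' = 33.7596.
Overproduction Δq = 33.7596 − 23.375 = 10.3846; wedge = subsidy = 54.
DWL = ½ × 10.3846 × 54 = €280.38 thousand.

€280.38 thousand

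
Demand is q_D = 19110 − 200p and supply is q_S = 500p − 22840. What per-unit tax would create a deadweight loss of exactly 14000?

14

In inverse form: demand p = 95.55 − 0.005q, supply p = 45.68 + 0.002q.
Competitive equilibrium: 95.55 − 0.005q = 45.68 + 0.002q → q* = 7124.2857, p* = 59.9286.
A tax t gives Δq = t/0.007 and wedge t, so DWL = t²/0.014.
t²/0.014 = 14000 → t² = 196 → t = 14.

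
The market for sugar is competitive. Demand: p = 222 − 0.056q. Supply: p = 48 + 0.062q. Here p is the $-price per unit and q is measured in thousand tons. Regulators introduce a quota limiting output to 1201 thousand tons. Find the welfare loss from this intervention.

$4415.79 thousand

Competitive equilibrium: 222 − 0.056q = 48 + 0.062q → q* = 1474.57627, p* = 139.42373.
At q = 1201: demand price = 222 − 0.056·1201 = 154.744; supply price = 48 + 0.062·1201 = 122.462.
Δq = 1474.57627 − 1201 = 273.57627; wedge = 154.744 − 122.462 = 32.282.
The triangle = ½ × 273.57627 × 32.282 = $4415.79 thousand.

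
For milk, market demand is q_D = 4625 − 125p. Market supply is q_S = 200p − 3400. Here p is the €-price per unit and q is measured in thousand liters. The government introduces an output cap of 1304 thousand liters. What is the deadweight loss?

€357.32 thousand

In inverse form: demand p = 37 − 0.008q, supply p = 17 + 0.005q.
Competitive equilibrium: 37 − 0.008q = 17 + 0.005q → q* = 1538.4615, p* = 24.6923.
At q = 1304: demand price = 37 − 0.008·1304 = 26.568; supply price = 17 + 0.005·1304 = 23.52.
Δq = 1538.4615 − 1304 = 234.4615; wedge = 26.568 − 23.52 = 3.048.
Deadweight loss = ½ × 234.4615 × 3.048 = €357.32 thousand.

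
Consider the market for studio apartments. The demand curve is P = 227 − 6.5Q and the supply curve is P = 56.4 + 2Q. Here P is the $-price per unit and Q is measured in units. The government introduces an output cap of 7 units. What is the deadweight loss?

Competitive equilibrium: 227 − 6.5Q = 56.4 + 2Q → Q* = 20.0706, P* = 96.5412.
At Q = 7: demand price = 227 − 6.5·7 = 181.5; supply price = 56.4 + 2·7 = 70.4.
ΔQ = 20.0706 − 7 = 13.0706; wedge = 181.5 − 70.4 = 111.1.
Welfare loss = ½ × 13.0706 × 111.1 = $726.07.

$726.07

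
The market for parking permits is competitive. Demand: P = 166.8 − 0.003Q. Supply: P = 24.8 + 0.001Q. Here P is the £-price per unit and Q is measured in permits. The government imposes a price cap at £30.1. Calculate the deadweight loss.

£1824080

Competitive equilibrium: 166.8 − 0.003Q = 24.8 + 0.001Q → Q* = 35500, P* = 60.3.
At the ceiling P = 30.1, quantity supplied = (30.1 − 24.8)/0.001 = 5300.
Willingness to pay at Q' = 5300: 166.8 − 0.003·5300 = 150.9.
ΔQ = 35500 − 5300 = 30200; wedge = 150.9 − 30.1 = 120.8.
The triangle = ½ × 30200 × 120.8 = £1824080.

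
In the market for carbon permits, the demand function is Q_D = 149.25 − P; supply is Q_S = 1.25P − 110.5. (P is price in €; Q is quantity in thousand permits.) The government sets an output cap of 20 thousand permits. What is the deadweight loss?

In inverse form: demand P = 149.25 − Q, supply P = 88.4 + 0.8Q.
Competitive equilibrium: 149.25 − Q = 88.4 + 0.8Q → Q* = 33.8056, P* = 115.4444.
At Q = 20: demand price = 149.25 − 1·20 = 129.25; supply price = 88.4 + 0.8·20 = 104.4.
ΔQ = 33.8056 − 20 = 13.8056; wedge = 129.25 − 104.4 = 24.85.
DWL = ½ × 13.8056 × 24.85 = €171.53 thousand.

€171.53 thousand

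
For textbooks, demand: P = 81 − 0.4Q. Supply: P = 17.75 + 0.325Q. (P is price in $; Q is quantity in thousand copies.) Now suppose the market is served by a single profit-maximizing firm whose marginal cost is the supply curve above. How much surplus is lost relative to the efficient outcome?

Competitive equilibrium: 81 − 0.4Q = 17.75 + 0.325Q → Q* = 87.2414, P* = 46.1034.
Marginal revenue: MR = 81 − 0.8Q. Set MR = MC: 81 − 0.8Q = 17.75 + 0.325Q → Q_m = 56.2222.
Price P_m = 81 − 0.4·56.2222 = 58.5111; MC(Q_m) = 17.75 + 0.325·56.2222 = 36.0222.
Competitive Q* = 87.2414, so ΔQ = 31.0192; wedge = 58.5111 − 36.0222 = 22.4889.
The triangle = ½ × 31.0192 × 22.4889 = $348.79 thousand.

$348.79 thousand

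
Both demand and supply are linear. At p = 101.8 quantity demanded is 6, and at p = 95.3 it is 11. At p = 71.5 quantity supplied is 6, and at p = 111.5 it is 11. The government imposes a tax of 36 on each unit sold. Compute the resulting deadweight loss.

Demand slope = (95.3 − 101.8)/(11 − 6) = −1.3, so p = 109.6 − 1.3q.
Supply slope = (111.5 − 71.5)/(11 − 6) = 8, so p = 23.5 + 8q.
Competitive equilibrium: 109.6 − 1.3q = 23.5 + 8q → q* = 9.2581, p* = 97.5645.
With the tax, the buyer price exceeds the seller price by 36: (109.6 − 1.3q) − (23.5 + 8q) = 36 → q' = 5.3871.
Δq = 9.2581 − 5.3871 = 3.871; the wedge equals the tax, 36.
DWL = ½ × 3.871 × 36 = 69.68.

69.68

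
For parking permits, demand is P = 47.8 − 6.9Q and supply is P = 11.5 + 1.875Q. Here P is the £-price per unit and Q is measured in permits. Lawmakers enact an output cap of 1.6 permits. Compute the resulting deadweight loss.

£28.23

Competitive equilibrium: 47.8 − 6.9Q = 11.5 + 1.875Q → Q* = 4.1368, P* = 19.2564.
At Q = 1.6: demand price = 47.8 − 6.9·1.6 = 36.76; supply price = 11.5 + 1.875·1.6 = 14.5.
ΔQ = 4.1368 − 1.6 = 2.5368; wedge = 36.76 − 14.5 = 22.26.
DWL = ½ × 2.5368 × 22.26 = £28.23.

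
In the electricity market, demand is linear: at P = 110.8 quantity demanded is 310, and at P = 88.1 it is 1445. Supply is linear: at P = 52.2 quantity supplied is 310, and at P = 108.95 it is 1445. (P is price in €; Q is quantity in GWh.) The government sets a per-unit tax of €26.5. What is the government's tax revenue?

€20367.14

Demand slope = (88.1 − 110.8)/(1445 − 310) = −0.02, so P = 117 − 0.02Q.
Supply slope = (108.95 − 52.2)/(1445 − 310) = 0.05, so P = 36.7 + 0.05Q.
Competitive equilibrium: 117 − 0.02Q = 36.7 + 0.05Q → Q* = 1147.1429, P* = 94.0571.
With the tax, the buyer price exceeds the seller price by 26.5: (117 − 0.02Q) − (36.7 + 0.05Q) = 26.5 → Q' = 768.5714.
Tax revenue = 26.5 × 768.5714 = €20367.14.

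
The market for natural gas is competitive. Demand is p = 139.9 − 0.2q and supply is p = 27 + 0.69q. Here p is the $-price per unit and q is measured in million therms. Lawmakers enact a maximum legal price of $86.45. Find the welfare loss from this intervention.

$736.94 million

Competitive equilibrium: 139.9 − 0.2q = 27 + 0.69q → q* = 126.8539, p* = 114.5292.
At the ceiling p = 86.45, quantity supplied = (86.45 − 27)/0.69 = 86.1594.
Willingness to pay at q' = 86.1594: 139.9 − 0.2·86.1594 = 122.6681.
Δq = 126.8539 − 86.1594 = 40.6945; wedge = 122.6681 − 86.45 = 36.2181.
DWL = ½ × 40.6945 × 36.2181 = $736.94 million.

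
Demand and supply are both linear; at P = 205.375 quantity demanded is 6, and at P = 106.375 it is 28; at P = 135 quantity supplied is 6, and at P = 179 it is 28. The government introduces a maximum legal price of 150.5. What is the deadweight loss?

Demand slope = (106.375 − 205.375)/(28 − 6) = −4.5, so P = 232.375 − 4.5Q.
Supply slope = (179 − 135)/(28 − 6) = 2, so P = 123 + 2Q.
Competitive equilibrium: 232.375 − 4.5Q = 123 + 2Q → Q* = 16.8269, P* = 156.6538.
At the ceiling P = 150.5, quantity supplied = (150.5 − 123)/2 = 13.75.
Willingness to pay at Q' = 13.75: 232.375 − 4.5·13.75 = 170.5.
ΔQ = 16.8269 − 13.75 = 3.0769; wedge = 170.5 − 150.5 = 20.
DWL = ½ × 3.0769 × 20 = 30.77.

30.77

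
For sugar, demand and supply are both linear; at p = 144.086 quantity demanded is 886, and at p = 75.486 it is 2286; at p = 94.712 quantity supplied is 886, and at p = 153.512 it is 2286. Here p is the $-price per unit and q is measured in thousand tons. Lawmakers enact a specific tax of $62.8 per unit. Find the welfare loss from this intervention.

$21669.45 thousand

Demand slope = (75.486 − 144.086)/(2286 − 886) = −0.049, so p = 187.5 − 0.049q.
Supply slope = (153.512 − 94.712)/(2286 − 886) = 0.042, so p = 57.5 + 0.042q.
Competitive equilibrium: 187.5 − 0.049q = 57.5 + 0.042q → q* = 1428.5714, p* = 117.5.
With the tax, the buyer price exceeds the seller price by 62.8: (187.5 − 0.049q) − (57.5 + 0.042q) = 62.8 → q' = 738.4615.
Δq = 1428.5714 − 738.4615 = 690.1099; the wedge equals the tax, 62.8.
Deadweight loss = ½ × 690.1099 × 62.8 = $21669.45 thousand.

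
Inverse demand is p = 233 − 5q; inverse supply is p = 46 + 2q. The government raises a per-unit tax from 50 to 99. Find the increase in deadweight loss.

Competitive equilibrium: 233 − 5q = 46 + 2q → q* = 26.7143, p* = 99.4286.
For a per-unit tax t: Δq = t/7, so DWL = ½·t·(t/7) = t²/14.
At t = 50: DWL = 178.571. At t = 99: DWL = 700.071.
Increase = 700.071 − 178.571 = 521.50.

521.50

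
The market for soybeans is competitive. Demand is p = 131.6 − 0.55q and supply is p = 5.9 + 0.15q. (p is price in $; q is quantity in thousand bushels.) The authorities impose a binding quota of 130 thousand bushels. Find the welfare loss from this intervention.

$860.06 thousand

Competitive equilibrium: 131.6 − 0.55q = 5.9 + 0.15q → q* = 179.5714, p* = 32.8357.
At q = 130: demand price = 131.6 − 0.55·130 = 60.1; supply price = 5.9 + 0.15·130 = 25.4.
Δq = 179.5714 − 130 = 49.5714; wedge = 60.1 − 25.4 = 34.7.
Welfare loss = ½ × 49.5714 × 34.7 = $860.06 thousand.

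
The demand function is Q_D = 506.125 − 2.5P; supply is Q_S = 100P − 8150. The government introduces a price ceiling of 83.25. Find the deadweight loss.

In inverse form: demand P = 202.45 − 0.4Q, supply P = 81.5 + 0.01Q.
Competitive equilibrium: 202.45 − 0.4Q = 81.5 + 0.01Q → Q* = 295, P* = 84.45.
At the ceiling P = 83.25, quantity supplied = (83.25 − 81.5)/0.01 = 175.
Willingness to pay at Q' = 175: 202.45 − 0.4·175 = 132.45.
ΔQ = 295 − 175 = 120; wedge = 132.45 − 83.25 = 49.2.
The triangle = ½ × 120 × 49.2 = 2952.

2952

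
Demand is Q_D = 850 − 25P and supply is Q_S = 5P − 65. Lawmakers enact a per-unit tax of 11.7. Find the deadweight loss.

In inverse form: demand P = 34 − 0.04Q, supply P = 13 + 0.2Q.
Competitive equilibrium: 34 − 0.04Q = 13 + 0.2Q → Q* = 87.5, P* = 30.5.
With the tax, the buyer price exceeds the seller price by 11.7: (34 − 0.04Q) − (13 + 0.2Q) = 11.7 → Q' = 38.75.
ΔQ = 87.5 − 38.75 = 48.75; the wedge equals the tax, 11.7.
The triangle = ½ × 48.75 × 11.7 = 285.19.

285.19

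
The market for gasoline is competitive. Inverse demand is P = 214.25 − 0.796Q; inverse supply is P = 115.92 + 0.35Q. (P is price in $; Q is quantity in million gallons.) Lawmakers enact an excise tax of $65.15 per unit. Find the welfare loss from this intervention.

Competitive equilibrium: 214.25 − 0.796Q = 115.92 + 0.35Q → Q* = 85.8028, P* = 145.951.
With the tax, the buyer price exceeds the seller price by 65.15: (214.25 − 0.796Q) − (115.92 + 0.35Q) = 65.15 → Q' = 28.9529.
ΔQ = 85.8028 − 28.9529 = 56.8499; the wedge equals the tax, 65.15.
Deadweight loss = ½ × 56.8499 × 65.15 = $1851.89 million.

$1851.89 million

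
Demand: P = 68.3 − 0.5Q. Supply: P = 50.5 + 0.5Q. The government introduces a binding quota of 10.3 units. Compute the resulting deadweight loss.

Competitive equilibrium: 68.3 − 0.5Q = 50.5 + 0.5Q → Q* = 17.8, P* = 59.4.
At Q = 10.3: demand price = 68.3 − 0.5·10.3 = 63.15; supply price = 50.5 + 0.5·10.3 = 55.65.
ΔQ = 17.8 − 10.3 = 7.5; wedge = 63.15 − 55.65 = 7.5.
The triangle = ½ × 7.5 × 7.5 = 28.125.

28.125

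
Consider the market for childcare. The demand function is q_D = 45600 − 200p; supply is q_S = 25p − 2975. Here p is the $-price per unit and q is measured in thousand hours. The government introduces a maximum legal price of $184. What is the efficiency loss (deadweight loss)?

$14300.17 thousand

In inverse form: demand p = 228 − 0.005q, supply p = 119 + 0.04q.
Competitive equilibrium: 228 − 0.005q = 119 + 0.04q → q* = 2422.2222, p* = 215.8889.
At the ceiling p = 184, quantity supplied = (184 − 119)/0.04 = 1625.
Willingness to pay at q' = 1625: 228 − 0.005·1625 = 219.875.
Δq = 2422.2222 − 1625 = 797.2222; wedge = 219.875 − 184 = 35.875.
Deadweight loss = ½ × 797.2222 × 35.875 = $14300.17 thousand.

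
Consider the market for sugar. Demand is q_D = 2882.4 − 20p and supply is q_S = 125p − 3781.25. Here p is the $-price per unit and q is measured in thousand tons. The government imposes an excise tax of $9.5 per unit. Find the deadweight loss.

In inverse form: demand p = 144.12 − 0.05q, supply p = 30.25 + 0.008q.
Competitive equilibrium: 144.12 − 0.05q = 30.25 + 0.008q → q* = 1963.2759, p* = 45.9562.
With the tax, the buyer price exceeds the seller price by 9.5: (144.12 − 0.05q) − (30.25 + 0.008q) = 9.5 → q' = 1799.4828.
Δq = 1963.2759 − 1799.4828 = 163.7931; the wedge equals the tax, 9.5.
Welfare loss = ½ × 163.7931 × 9.5 = $778.02 thousand.

$778.02 thousand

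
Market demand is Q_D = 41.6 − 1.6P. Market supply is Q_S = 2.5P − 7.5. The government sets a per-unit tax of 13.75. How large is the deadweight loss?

In inverse form: demand P = 26 − 0.625Q, supply P = 3 + 0.4Q.
Competitive equilibrium: 26 − 0.625Q = 3 + 0.4Q → Q* = 22.439, P* = 11.9756.
With the tax, the buyer price exceeds the seller price by 13.75: (26 − 0.625Q) − (3 + 0.4Q) = 13.75 → Q' = 9.0244.
ΔQ = 22.439 − 9.0244 = 13.4146; the wedge equals the tax, 13.75.
Welfare loss = ½ × 13.4146 × 13.75 = 92.23.

92.23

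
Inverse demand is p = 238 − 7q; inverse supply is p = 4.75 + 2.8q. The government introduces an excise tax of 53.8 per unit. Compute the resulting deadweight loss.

147.68

Competitive equilibrium: 238 − 7q = 4.75 + 2.8q → q* = 23.801, p* = 71.3929.
With the tax, the buyer price exceeds the seller price by 53.8: (238 − 7q) − (4.75 + 2.8q) = 53.8 → q' = 18.3112.
Δq = 23.801 − 18.3112 = 5.4898; the wedge equals the tax, 53.8.
The triangle = ½ × 5.4898 × 53.8 = 147.68.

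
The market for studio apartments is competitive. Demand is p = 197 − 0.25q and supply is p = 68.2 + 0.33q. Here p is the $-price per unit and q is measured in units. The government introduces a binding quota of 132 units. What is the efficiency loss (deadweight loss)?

Competitive equilibrium: 197 − 0.25q = 68.2 + 0.33q → q* = 222.069, p* = 141.4828.
At q = 132: demand price = 197 − 0.25·132 = 164; supply price = 68.2 + 0.33·132 = 111.76.
Δq = 222.069 − 132 = 90.069; wedge = 164 − 111.76 = 52.24.
Deadweight loss = ½ × 90.069 × 52.24 = $2352.60.

$2352.60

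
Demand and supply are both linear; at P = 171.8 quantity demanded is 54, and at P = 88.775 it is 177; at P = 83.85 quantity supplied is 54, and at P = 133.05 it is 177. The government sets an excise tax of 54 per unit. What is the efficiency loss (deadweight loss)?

1356.28

Demand slope = (88.775 − 171.8)/(177 − 54) = −0.675, so P = 208.25 − 0.675Q.
Supply slope = (133.05 − 83.85)/(177 − 54) = 0.4, so P = 62.25 + 0.4Q.
Competitive equilibrium: 208.25 − 0.675Q = 62.25 + 0.4Q → Q* = 135.814, P* = 116.5756.
With the tax, the buyer price exceeds the seller price by 54: (208.25 − 0.675Q) − (62.25 + 0.4Q) = 54 → Q' = 85.5814.
ΔQ = 135.814 − 85.5814 = 50.2326; the wedge equals the tax, 54.
Deadweight loss = ½ × 50.2326 × 54 = 1356.28.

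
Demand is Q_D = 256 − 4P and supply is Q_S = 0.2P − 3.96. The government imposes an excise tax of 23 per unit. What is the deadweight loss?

50.38

In inverse form: demand P = 64 − 0.25Q, supply P = 19.8 + 5Q.
Competitive equilibrium: 64 − 0.25Q = 19.8 + 5Q → Q* = 8.419, P* = 61.8952.
With the tax, the buyer price exceeds the seller price by 23: (64 − 0.25Q) − (19.8 + 5Q) = 23 → Q' = 4.0381.
ΔQ = 8.419 − 4.0381 = 4.3809; the wedge equals the tax, 23.
Welfare loss = ½ × 4.3809 × 23 = 50.38.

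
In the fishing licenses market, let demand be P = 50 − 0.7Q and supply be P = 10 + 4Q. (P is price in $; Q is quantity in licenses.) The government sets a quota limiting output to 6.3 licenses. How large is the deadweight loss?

Competitive equilibrium: 50 − 0.7Q = 10 + 4Q → Q* = 8.5106, P* = 44.0426.
At Q = 6.3: demand price = 50 − 0.7·6.3 = 45.59; supply price = 10 + 4·6.3 = 35.2.
ΔQ = 8.5106 − 6.3 = 2.2106; wedge = 45.59 − 35.2 = 10.39.
Deadweight loss = ½ × 2.2106 × 10.39 = $11.48.

$11.48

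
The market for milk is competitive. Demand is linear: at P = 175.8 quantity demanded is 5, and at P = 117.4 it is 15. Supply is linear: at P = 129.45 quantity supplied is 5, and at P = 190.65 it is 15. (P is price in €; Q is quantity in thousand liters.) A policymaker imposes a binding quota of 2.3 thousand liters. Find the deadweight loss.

Demand slope = (117.4 − 175.8)/(15 − 5) = −5.84, so P = 205 − 5.84Q.
Supply slope = (190.65 − 129.45)/(15 − 5) = 6.12, so P = 98.85 + 6.12Q.
Competitive equilibrium: 205 − 5.84Q = 98.85 + 6.12Q → Q* = 8.8754, P* = 153.1676.
At Q = 2.3: demand price = 205 − 5.84·2.3 = 191.568; supply price = 98.85 + 6.12·2.3 = 112.926.
ΔQ = 8.8754 − 2.3 = 6.5754; wedge = 191.568 − 112.926 = 78.642.
Deadweight loss = ½ × 6.5754 × 78.642 = €258.55 thousand.

€258.55 thousand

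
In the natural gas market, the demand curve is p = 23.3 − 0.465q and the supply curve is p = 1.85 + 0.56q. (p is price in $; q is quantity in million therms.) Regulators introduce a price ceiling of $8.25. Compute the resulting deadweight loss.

Competitive equilibrium: 23.3 − 0.465q = 1.85 + 0.56q → q* = 20.9268, p* = 13.569.
At the ceiling p = 8.25, quantity supplied = (8.25 − 1.85)/0.56 = 11.4286.
Willingness to pay at q' = 11.4286: 23.3 − 0.465·11.4286 = 17.9857.
Δq = 20.9268 − 11.4286 = 9.4982; wedge = 17.9857 − 8.25 = 9.7357.
DWL = ½ × 9.4982 × 9.7357 = $46.24 million.

$46.24 million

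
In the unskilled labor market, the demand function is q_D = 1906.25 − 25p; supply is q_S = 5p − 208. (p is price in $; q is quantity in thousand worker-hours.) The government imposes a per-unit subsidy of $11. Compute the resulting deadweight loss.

In inverse form: demand p = 76.25 − 0.04q, supply p = 41.6 + 0.2q.
Competitive equilibrium: 76.25 − 0.04q = 41.6 + 0.2q → q* = 144.375, p* = 70.475.
The subsidy lowers effective supply by 11: p = 30.6 + 0.2q.
New quantity: 76.25 − 0.04q = 30.6 + 0.2q → q' = 190.2083.
Overproduction Δq = 190.2083 − 144.375 = 45.8333; wedge = subsidy = 11.
Welfare loss = ½ × 45.8333 × 11 = $252.08 thousand.

$252.08 thousand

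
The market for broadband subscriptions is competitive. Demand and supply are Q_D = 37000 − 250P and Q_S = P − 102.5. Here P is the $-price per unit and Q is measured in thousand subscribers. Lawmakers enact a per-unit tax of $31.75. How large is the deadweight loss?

In inverse form: demand P = 148 − 0.004Q, supply P = 102.5 + Q.
Competitive equilibrium: 148 − 0.004Q = 102.5 + Q → Q* = 45.3187, P* = 147.8187.
With the tax, the buyer price exceeds the seller price by 31.75: (148 − 0.004Q) − (102.5 + Q) = 31.75 → Q' = 13.6952.
ΔQ = 45.3187 − 13.6952 = 31.6235; the wedge equals the tax, 31.75.
The triangle = ½ × 31.6235 × 31.75 = $502.02 thousand.

$502.02 thousand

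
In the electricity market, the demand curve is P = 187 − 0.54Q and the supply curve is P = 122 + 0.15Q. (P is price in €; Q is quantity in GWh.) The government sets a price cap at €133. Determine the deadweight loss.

€150.26

Competitive equilibrium: 187 − 0.54Q = 122 + 0.15Q → Q* = 94.2029, P* = 136.1304.
At the ceiling P = 133, quantity supplied = (133 − 122)/0.15 = 73.3333.
Willingness to pay at Q' = 73.3333: 187 − 0.54·73.3333 = 147.4.
ΔQ = 94.2029 − 73.3333 = 20.8696; wedge = 147.4 − 133 = 14.4.
DWL = ½ × 20.8696 × 14.4 = €150.26.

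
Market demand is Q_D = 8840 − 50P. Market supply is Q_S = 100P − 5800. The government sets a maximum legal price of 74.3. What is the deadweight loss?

81433.50

In inverse form: demand P = 176.8 − 0.02Q, supply P = 58 + 0.01Q.
Competitive equilibrium: 176.8 − 0.02Q = 58 + 0.01Q → Q* = 3960, P* = 97.6.
At the ceiling P = 74.3, quantity supplied = (74.3 − 58)/0.01 = 1630.
Willingness to pay at Q' = 1630: 176.8 − 0.02·1630 = 144.2.
ΔQ = 3960 − 1630 = 2330; wedge = 144.2 − 74.3 = 69.9.
DWL = ½ × 2330 × 69.9 = 81433.50.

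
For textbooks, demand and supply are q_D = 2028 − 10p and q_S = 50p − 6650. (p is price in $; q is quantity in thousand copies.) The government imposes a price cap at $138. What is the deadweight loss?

$6600.17 thousand

In inverse form: demand p = 202.8 − 0.1q, supply p = 133 + 0.02q.
Competitive equilibrium: 202.8 − 0.1q = 133 + 0.02q → q* = 581.6667, p* = 144.6333.
At the ceiling p = 138, quantity supplied = (138 − 133)/0.02 = 250.
Willingness to pay at q' = 250: 202.8 − 0.1·250 = 177.8.
Δq = 581.6667 − 250 = 331.6667; wedge = 177.8 − 138 = 39.8.
Deadweight loss = ½ × 331.6667 × 39.8 = $6600.17 thousand.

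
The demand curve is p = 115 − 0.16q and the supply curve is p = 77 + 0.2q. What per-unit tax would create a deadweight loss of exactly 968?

Competitive equilibrium: 115 − 0.16q = 77 + 0.2q → q* = 105.5556, p* = 98.1111.
A tax t gives Δq = t/0.36 and wedge t, so DWL = t²/0.72.
t²/0.72 = 968 → t² = 696.96 → t = 26.4.

26.4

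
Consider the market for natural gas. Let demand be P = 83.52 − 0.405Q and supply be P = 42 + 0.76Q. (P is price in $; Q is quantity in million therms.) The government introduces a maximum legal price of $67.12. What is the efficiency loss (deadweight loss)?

$3.90 million

Competitive equilibrium: 83.52 − 0.405Q = 42 + 0.76Q → Q* = 35.6395, P* = 69.086.
At the ceiling P = 67.12, quantity supplied = (67.12 − 42)/0.76 = 33.0526.
Willingness to pay at Q' = 33.0526: 83.52 − 0.405·33.0526 = 70.1337.
ΔQ = 35.6395 − 33.0526 = 2.5869; wedge = 70.1337 − 67.12 = 3.0137.
Deadweight loss = ½ × 2.5869 × 3.0137 = $3.90 million.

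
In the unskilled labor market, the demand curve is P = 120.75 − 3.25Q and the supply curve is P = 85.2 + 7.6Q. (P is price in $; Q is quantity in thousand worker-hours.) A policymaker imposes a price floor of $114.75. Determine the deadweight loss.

Competitive equilibrium: 120.75 − 3.25Q = 85.2 + 7.6Q → Q* = 3.2765, P* = 110.1014.
At the floor P = 114.75, quantity demanded = (120.75 − 114.75)/3.25 = 1.8462.
Sellers' marginal cost at Q' = 1.8462: 85.2 + 7.6·1.8462 = 99.2311.
ΔQ = 3.2765 − 1.8462 = 1.4303; wedge = 114.75 − 99.2311 = 15.5189.
DWL = ½ × 1.4303 × 15.5189 = $11.10 thousand.

$11.10 thousand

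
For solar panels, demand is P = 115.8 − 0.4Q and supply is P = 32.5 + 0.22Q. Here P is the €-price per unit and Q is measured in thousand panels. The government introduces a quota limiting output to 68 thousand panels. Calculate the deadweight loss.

Competitive equilibrium: 115.8 − 0.4Q = 32.5 + 0.22Q → Q* = 134.3548, P* = 62.0581.
At Q = 68: demand price = 115.8 − 0.4·68 = 88.6; supply price = 32.5 + 0.22·68 = 47.46.
ΔQ = 134.3548 − 68 = 66.3548; wedge = 88.6 − 47.46 = 41.14.
DWL = ½ × 66.3548 × 41.14 = €1364.92 thousand.

€1364.92 thousand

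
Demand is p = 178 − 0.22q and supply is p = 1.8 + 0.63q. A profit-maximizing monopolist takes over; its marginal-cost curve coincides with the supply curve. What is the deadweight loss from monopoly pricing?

772.04

Competitive equilibrium: 178 − 0.22q = 1.8 + 0.63q → q* = 207.2941, p* = 132.3953.
Marginal revenue: MR = 178 − 0.44q. Set MR = MC: 178 − 0.44q = 1.8 + 0.63q → q_m = 164.6729.
Price p_m = 178 − 0.22·164.6729 = 141.772; MC(q_m) = 1.8 + 0.63·164.6729 = 105.5439.
Competitive q* = 207.2941, so Δq = 42.6212; wedge = 141.772 − 105.5439 = 36.2281.
Deadweight loss = ½ × 42.6212 × 36.2281 = 772.04.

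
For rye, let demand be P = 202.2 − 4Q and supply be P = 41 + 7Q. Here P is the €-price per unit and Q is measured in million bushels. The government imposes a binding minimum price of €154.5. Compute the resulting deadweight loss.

Competitive equilibrium: 202.2 − 4Q = 41 + 7Q → Q* = 14.6545, P* = 143.5818.
At the floor P = 154.5, quantity demanded = (202.2 − 154.5)/4 = 11.925.
Sellers' marginal cost at Q' = 11.925: 41 + 7·11.925 = 124.475.
ΔQ = 14.6545 − 11.925 = 2.7295; wedge = 154.5 − 124.475 = 30.025.
Welfare loss = ½ × 2.7295 × 30.025 = €40.98 million.

€40.98 million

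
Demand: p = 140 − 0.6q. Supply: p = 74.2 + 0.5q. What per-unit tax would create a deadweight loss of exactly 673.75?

38.5

Competitive equilibrium: 140 − 0.6q = 74.2 + 0.5q → q* = 59.8182, p* = 104.1091.
A tax t gives Δq = t/1.1 and wedge t, so DWL = t²/2.2.
t²/2.2 = 673.75 → t² = 1482.25 → t = 38.5.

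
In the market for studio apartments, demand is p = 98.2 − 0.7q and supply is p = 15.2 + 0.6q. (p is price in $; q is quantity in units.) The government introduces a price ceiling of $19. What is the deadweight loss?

Competitive equilibrium: 98.2 − 0.7q = 15.2 + 0.6q → q* = 63.8462, p* = 53.5077.
At the ceiling p = 19, quantity supplied = (19 − 15.2)/0.6 = 6.3333.
Willingness to pay at q' = 6.3333: 98.2 − 0.7·6.3333 = 93.7667.
Δq = 63.8462 − 6.3333 = 57.5129; wedge = 93.7667 − 19 = 74.7667.
DWL = ½ × 57.5129 × 74.7667 = $2150.02.

$2150.02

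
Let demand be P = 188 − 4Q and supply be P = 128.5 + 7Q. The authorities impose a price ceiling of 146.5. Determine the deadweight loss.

Competitive equilibrium: 188 − 4Q = 128.5 + 7Q → Q* = 5.4091, P* = 166.3636.
At the ceiling P = 146.5, quantity supplied = (146.5 − 128.5)/7 = 2.5714.
Willingness to pay at Q' = 2.5714: 188 − 4·2.5714 = 177.7144.
ΔQ = 5.4091 − 2.5714 = 2.8377; wedge = 177.7144 − 146.5 = 31.2144.
DWL = ½ × 2.8377 × 31.2144 = 44.29.

44.29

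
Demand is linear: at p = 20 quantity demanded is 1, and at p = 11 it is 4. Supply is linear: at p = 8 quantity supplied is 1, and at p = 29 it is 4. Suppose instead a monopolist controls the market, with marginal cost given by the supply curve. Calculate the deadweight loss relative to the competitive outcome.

Demand slope = (11 − 20)/(4 − 1) = −3, so p = 23 − 3q.
Supply slope = (29 − 8)/(4 − 1) = 7, so p = 1 + 7q.
Competitive equilibrium: 23 − 3q = 1 + 7q → q* = 2.2, p* = 16.4.
Marginal revenue: MR = 23 − 6q. Set MR = MC: 23 − 6q = 1 + 7q → q_m = 1.6923.
Price p_m = 23 − 3·1.6923 = 17.9231; MC(q_m) = 1 + 7·1.6923 = 12.8461.
Competitive q* = 2.2, so Δq = 0.5077; wedge = 17.9231 − 12.8461 = 5.077.
DWL = ½ × 0.5077 × 5.077 = 1.29.

1.29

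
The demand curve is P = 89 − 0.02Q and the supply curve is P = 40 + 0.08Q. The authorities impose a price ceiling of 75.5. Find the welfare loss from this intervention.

Competitive equilibrium: 89 − 0.02Q = 40 + 0.08Q → Q* = 490, P* = 79.2.
At the ceiling P = 75.5, quantity supplied = (75.5 − 40)/0.08 = 443.75.
Willingness to pay at Q' = 443.75: 89 − 0.02·443.75 = 80.125.
ΔQ = 490 − 443.75 = 46.25; wedge = 80.125 − 75.5 = 4.625.
Welfare loss = ½ × 46.25 × 4.625 = 106.95.

106.95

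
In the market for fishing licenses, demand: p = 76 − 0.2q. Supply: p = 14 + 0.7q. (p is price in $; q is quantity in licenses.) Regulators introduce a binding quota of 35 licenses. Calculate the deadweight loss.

Competitive equilibrium: 76 − 0.2q = 14 + 0.7q → q* = 68.8889, p* = 62.2222.
At q = 35: demand price = 76 − 0.2·35 = 69; supply price = 14 + 0.7·35 = 38.5.
Δq = 68.8889 − 35 = 33.8889; wedge = 69 − 38.5 = 30.5.
Deadweight loss = ½ × 33.8889 × 30.5 = $516.81.

$516.81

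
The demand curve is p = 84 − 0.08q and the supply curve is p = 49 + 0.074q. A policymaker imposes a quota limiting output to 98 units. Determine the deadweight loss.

Competitive equilibrium: 84 − 0.08q = 49 + 0.074q → q* = 227.2727, p* = 65.8182.
At q = 98: demand price = 84 − 0.08·98 = 76.16; supply price = 49 + 0.074·98 = 56.252.
Δq = 227.2727 − 98 = 129.2727; wedge = 76.16 − 56.252 = 19.908.
DWL = ½ × 129.2727 × 19.908 = 1286.78.

1286.78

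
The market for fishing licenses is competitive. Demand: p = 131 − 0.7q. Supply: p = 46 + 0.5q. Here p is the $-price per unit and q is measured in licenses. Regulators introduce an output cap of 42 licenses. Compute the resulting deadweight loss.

$498.82

Competitive equilibrium: 131 − 0.7q = 46 + 0.5q → q* = 70.8333, p* = 81.4167.
At q = 42: demand price = 131 − 0.7·42 = 101.6; supply price = 46 + 0.5·42 = 67.
Δq = 70.8333 − 42 = 28.8333; wedge = 101.6 − 67 = 34.6.
Deadweight loss = ½ × 28.8333 × 34.6 = $498.82.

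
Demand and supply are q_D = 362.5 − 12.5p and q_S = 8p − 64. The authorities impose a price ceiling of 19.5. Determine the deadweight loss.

In inverse form: demand p = 29 − 0.08q, supply p = 8 + 0.125q.
Competitive equilibrium: 29 − 0.08q = 8 + 0.125q → q* = 102.439, p* = 20.8049.
At the ceiling p = 19.5, quantity supplied = (19.5 − 8)/0.125 = 92.
Willingness to pay at q' = 92: 29 − 0.08·92 = 21.64.
Δq = 102.439 − 92 = 10.439; wedge = 21.64 − 19.5 = 2.14.
Deadweight loss = ½ × 10.439 × 2.14 = 11.17.

11.17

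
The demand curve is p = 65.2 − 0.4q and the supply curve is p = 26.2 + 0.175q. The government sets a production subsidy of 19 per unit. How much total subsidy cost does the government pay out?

Competitive equilibrium: 65.2 − 0.4q = 26.2 + 0.175q → q* = 67.8261, p* = 38.0696.
The subsidy lowers effective supply by 19: p = 7.2 + 0.175q.
New quantity: 65.2 − 0.4q = 7.2 + 0.175q → q' = 100.8696.
Total subsidy cost = 19 × 100.8696 = 1916.52.

1916.52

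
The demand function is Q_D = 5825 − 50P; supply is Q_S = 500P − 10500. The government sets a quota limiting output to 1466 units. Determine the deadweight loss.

In inverse form: demand P = 116.5 − 0.02Q, supply P = 21 + 0.002Q.
Competitive equilibrium: 116.5 − 0.02Q = 21 + 0.002Q → Q* = 4340.9091, P* = 29.6818.
At Q = 1466: demand price = 116.5 − 0.02·1466 = 87.18; supply price = 21 + 0.002·1466 = 23.932.
ΔQ = 4340.9091 − 1466 = 2874.9091; wedge = 87.18 − 23.932 = 63.248.
DWL = ½ × 2874.9091 × 63.248 = 90916.13.

90916.13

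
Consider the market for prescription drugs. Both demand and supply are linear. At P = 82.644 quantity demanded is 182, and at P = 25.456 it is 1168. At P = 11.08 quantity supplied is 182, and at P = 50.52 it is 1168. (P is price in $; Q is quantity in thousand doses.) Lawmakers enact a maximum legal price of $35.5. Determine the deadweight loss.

$702.60 thousand

Demand slope = (25.456 − 82.644)/(1168 − 182) = −0.058, so P = 93.2 − 0.058Q.
Supply slope = (50.52 − 11.08)/(1168 − 182) = 0.04, so P = 3.8 + 0.04Q.
Competitive equilibrium: 93.2 − 0.058Q = 3.8 + 0.04Q → Q* = 912.2449, P* = 40.2898.
At the ceiling P = 35.5, quantity supplied = (35.5 − 3.8)/0.04 = 792.5.
Willingness to pay at Q' = 792.5: 93.2 − 0.058·792.5 = 47.235.
ΔQ = 912.2449 − 792.5 = 119.7449; wedge = 47.235 − 35.5 = 11.735.
DWL = ½ × 119.7449 × 11.735 = $702.60 thousand.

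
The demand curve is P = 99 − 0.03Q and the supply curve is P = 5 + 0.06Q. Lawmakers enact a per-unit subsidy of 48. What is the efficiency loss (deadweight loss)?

Competitive equilibrium: 99 − 0.03Q = 5 + 0.06Q → Q* = 1044.4444, P* = 67.6667.
The subsidy lowers effective supply by 48: P = 0.06Q − 43.
New quantity: 99 − 0.03Q = 0.06Q − 43 → Q' = 1577.7778.
Overproduction ΔQ = 1577.7778 − 1044.4444 = 533.3334; wedge = subsidy = 48.
Welfare loss = ½ × 533.3334 × 48 = 12800.

12800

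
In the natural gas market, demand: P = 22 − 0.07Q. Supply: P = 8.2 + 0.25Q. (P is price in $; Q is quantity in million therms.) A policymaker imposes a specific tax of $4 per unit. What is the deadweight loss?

$25 million

Competitive equilibrium: 22 − 0.07Q = 8.2 + 0.25Q → Q* = 43.125, P* = 18.9813.
With the tax, the buyer price exceeds the seller price by 4: (22 − 0.07Q) − (8.2 + 0.25Q) = 4 → Q' = 30.625.
ΔQ = 43.125 − 30.625 = 12.5; the wedge equals the tax, 4.
Welfare loss = ½ × 12.5 × 4 = $25 million.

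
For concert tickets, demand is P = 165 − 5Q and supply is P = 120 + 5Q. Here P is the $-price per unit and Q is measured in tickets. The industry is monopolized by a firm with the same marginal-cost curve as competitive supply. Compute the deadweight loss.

Competitive equilibrium: 165 − 5Q = 120 + 5Q → Q* = 4.5, P* = 142.5.
Marginal revenue: MR = 165 − 10Q. Set MR = MC: 165 − 10Q = 120 + 5Q → Q_m = 3.
Price P_m = 165 − 5·3 = 150; MC(Q_m) = 120 + 5·3 = 135.
Competitive Q* = 4.5, so ΔQ = 1.5; wedge = 150 − 135 = 15.
The triangle = ½ × 1.5 × 15 = $11.25.

$11.25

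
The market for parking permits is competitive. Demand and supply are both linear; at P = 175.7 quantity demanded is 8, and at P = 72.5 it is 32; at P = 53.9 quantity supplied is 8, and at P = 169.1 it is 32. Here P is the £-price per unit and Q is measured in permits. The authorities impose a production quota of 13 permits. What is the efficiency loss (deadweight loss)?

Demand slope = (72.5 − 175.7)/(32 − 8) = −4.3, so P = 210.1 − 4.3Q.
Supply slope = (169.1 − 53.9)/(32 − 8) = 4.8, so P = 15.5 + 4.8Q.
Competitive equilibrium: 210.1 − 4.3Q = 15.5 + 4.8Q → Q* = 21.3846, P* = 118.1462.
At Q = 13: demand price = 210.1 − 4.3·13 = 154.2; supply price = 15.5 + 4.8·13 = 77.9.
ΔQ = 21.3846 − 13 = 8.3846; wedge = 154.2 − 77.9 = 76.3.
Welfare loss = ½ × 8.3846 × 76.3 = £319.87.

£319.87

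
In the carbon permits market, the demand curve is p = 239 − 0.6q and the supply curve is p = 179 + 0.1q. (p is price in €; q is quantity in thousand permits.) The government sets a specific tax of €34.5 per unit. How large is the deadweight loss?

Competitive equilibrium: 239 − 0.6q = 179 + 0.1q → q* = 85.7143, p* = 187.5714.
With the tax, the buyer price exceeds the seller price by 34.5: (239 − 0.6q) − (179 + 0.1q) = 34.5 → q' = 36.4286.
Δq = 85.7143 − 36.4286 = 49.2857; the wedge equals the tax, 34.5.
DWL = ½ × 49.2857 × 34.5 = €850.18 thousand.

€850.18 thousand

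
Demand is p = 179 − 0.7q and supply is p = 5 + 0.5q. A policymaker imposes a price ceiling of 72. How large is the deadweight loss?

Competitive equilibrium: 179 − 0.7q = 5 + 0.5q → q* = 145, p* = 77.5.
At the ceiling p = 72, quantity supplied = (72 − 5)/0.5 = 134.
Willingness to pay at q' = 134: 179 − 0.7·134 = 85.2.
Δq = 145 − 134 = 11; wedge = 85.2 − 72 = 13.2.
Deadweight loss = ½ × 11 × 13.2 = 72.60.

72.60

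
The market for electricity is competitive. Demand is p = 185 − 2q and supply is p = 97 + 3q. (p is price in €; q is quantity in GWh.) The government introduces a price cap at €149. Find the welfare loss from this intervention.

Competitive equilibrium: 185 − 2q = 97 + 3q → q* = 17.6, p* = 149.8.
At the ceiling p = 149, quantity supplied = (149 − 97)/3 = 17.3333.
Willingness to pay at q' = 17.3333: 185 − 2·17.3333 = 150.3334.
Δq = 17.6 − 17.3333 = 0.2667; wedge = 150.3334 − 149 = 1.3334.
The triangle = ½ × 0.2667 × 1.3334 = €0.18.

€0.18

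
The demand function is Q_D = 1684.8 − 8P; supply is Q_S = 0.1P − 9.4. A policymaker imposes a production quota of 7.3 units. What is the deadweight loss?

In inverse form: demand P = 210.6 − 0.125Q, supply P = 94 + 10Q.
Competitive equilibrium: 210.6 − 0.125Q = 94 + 10Q → Q* = 11.516, P* = 209.1605.
At Q = 7.3: demand price = 210.6 − 0.125·7.3 = 209.6875; supply price = 94 + 10·7.3 = 167.
ΔQ = 11.516 − 7.3 = 4.216; wedge = 209.6875 − 167 = 42.6875.
Deadweight loss = ½ × 4.216 × 42.6875 = 89.99.

89.99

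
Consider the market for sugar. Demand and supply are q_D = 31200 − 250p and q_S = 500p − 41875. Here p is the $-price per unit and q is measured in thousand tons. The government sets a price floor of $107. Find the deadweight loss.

In inverse form: demand p = 124.8 − 0.004q, supply p = 83.75 + 0.002q.
Competitive equilibrium: 124.8 − 0.004q = 83.75 + 0.002q → q* = 6841.6667, p* = 97.4333.
At the floor p = 107, quantity demanded = (124.8 − 107)/0.004 = 4450.
Sellers' marginal cost at q' = 4450: 83.75 + 0.002·4450 = 92.65.
Δq = 6841.6667 − 4450 = 2391.6667; wedge = 107 − 92.65 = 14.35.
DWL = ½ × 2391.6667 × 14.35 = $17160.21 thousand.

$17160.21 thousand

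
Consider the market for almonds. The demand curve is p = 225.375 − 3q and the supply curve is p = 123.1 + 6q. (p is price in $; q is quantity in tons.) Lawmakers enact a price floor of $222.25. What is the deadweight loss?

Competitive equilibrium: 225.375 − 3q = 123.1 + 6q → q* = 11.3639, p* = 191.2833.
At the floor p = 222.25, quantity demanded = (225.375 − 222.25)/3 = 1.0417.
Sellers' marginal cost at q' = 1.0417: 123.1 + 6·1.0417 = 129.3502.
Δq = 11.3639 − 1.0417 = 10.3222; wedge = 222.25 − 129.3502 = 92.8998.
Welfare loss = ½ × 10.3222 × 92.8998 = $479.47.

$479.47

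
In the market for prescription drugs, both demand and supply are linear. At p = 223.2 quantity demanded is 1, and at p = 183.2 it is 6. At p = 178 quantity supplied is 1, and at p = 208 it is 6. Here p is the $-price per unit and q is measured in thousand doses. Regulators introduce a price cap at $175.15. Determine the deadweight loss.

$96.02 thousand

Demand slope = (183.2 − 223.2)/(6 − 1) = −8, so p = 231.2 − 8q.
Supply slope = (208 − 178)/(6 − 1) = 6, so p = 172 + 6q.
Competitive equilibrium: 231.2 − 8q = 172 + 6q → q* = 4.2286, p* = 197.3714.
At the ceiling p = 175.15, quantity supplied = (175.15 − 172)/6 = 0.525.
Willingness to pay at q' = 0.525: 231.2 − 8·0.525 = 227.
Δq = 4.2286 − 0.525 = 3.7036; wedge = 227 − 175.15 = 51.85.
The triangle = ½ × 3.7036 × 51.85 = $96.02 thousand.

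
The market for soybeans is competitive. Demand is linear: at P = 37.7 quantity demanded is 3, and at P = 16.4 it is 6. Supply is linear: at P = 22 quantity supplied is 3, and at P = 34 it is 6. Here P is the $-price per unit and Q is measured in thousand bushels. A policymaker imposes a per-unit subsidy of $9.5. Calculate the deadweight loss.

$4.07 thousand

Demand slope = (16.4 − 37.7)/(6 − 3) = −7.1, so P = 59 − 7.1Q.
Supply slope = (34 − 22)/(6 − 3) = 4, so P = 10 + 4Q.
Competitive equilibrium: 59 − 7.1Q = 10 + 4Q → Q* = 4.4144, P* = 27.6577.
The subsidy lowers effective supply by 9.5: P = 0.5 + 4Q.
New quantity: 59 − 7.1Q = 0.5 + 4Q → Q' = 5.2703.
Overproduction ΔQ = 5.2703 − 4.4144 = 0.8559; wedge = subsidy = 9.5.
Welfare loss = ½ × 0.8559 × 9.5 = $4.07 thousand.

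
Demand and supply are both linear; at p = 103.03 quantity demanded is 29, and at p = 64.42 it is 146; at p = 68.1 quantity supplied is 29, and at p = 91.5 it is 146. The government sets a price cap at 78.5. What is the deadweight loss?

Demand slope = (64.42 − 103.03)/(146 − 29) = −0.33, so p = 112.6 − 0.33q.
Supply slope = (91.5 − 68.1)/(146 − 29) = 0.2, so p = 62.3 + 0.2q.
Competitive equilibrium: 112.6 − 0.33q = 62.3 + 0.2q → q* = 94.9057, p* = 81.2811.
At the ceiling p = 78.5, quantity supplied = (78.5 − 62.3)/0.2 = 81.
Willingness to pay at q' = 81: 112.6 − 0.33·81 = 85.87.
Δq = 94.9057 − 81 = 13.9057; wedge = 85.87 − 78.5 = 7.37.
DWL = ½ × 13.9057 × 7.37 = 51.24.

51.24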